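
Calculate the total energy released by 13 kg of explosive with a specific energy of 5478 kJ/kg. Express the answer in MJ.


Energy = mass * specific_energy / 1000
= 13 * 5478 / 1000
= 71214 / 1000
= 71.214 MJ

71.214 MJ


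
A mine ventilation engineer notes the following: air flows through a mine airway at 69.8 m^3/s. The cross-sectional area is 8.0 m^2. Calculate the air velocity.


Velocity = flow rate / cross-sectional area
= 69.8 / 8.0
= 8.725 m/s

8.725 m/s


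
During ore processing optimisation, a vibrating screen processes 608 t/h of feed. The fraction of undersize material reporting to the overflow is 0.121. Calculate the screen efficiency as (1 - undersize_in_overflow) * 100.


87.9%

Screen efficiency = (1 - fraction of undersize in overflow) * 100
= (1 - 0.121) * 100
= 0.879 * 100
= 87.9%


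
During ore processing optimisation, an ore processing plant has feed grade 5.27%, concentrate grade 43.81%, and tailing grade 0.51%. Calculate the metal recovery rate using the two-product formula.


Using the two-product formula:
R = 100 * c * (f - t) / (f * (c - t))
Numerator = 100 * 43.81 * (5.27 - 0.51)
= 100 * 43.81 * 4.76
= 20853.56
Denominator = 5.27 * (43.81 - 0.51)
= 5.27 * 43.3
= 228.191
R = 20853.56 / 228.191
= 91.3864%

91.3864%


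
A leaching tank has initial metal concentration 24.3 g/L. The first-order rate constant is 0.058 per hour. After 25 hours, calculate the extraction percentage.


76.543%

Compute the exponent:
-k * t = -0.058 * 25 = -1.45
Remaining concentration:
C = 24.3 * exp(-1.45)
= 24.3 * 0.2345702881
= 5.700058001 g/L
Extracted = 24.3 - 5.700058001 = 18.599942 g/L
Extraction % = 18.599942 / 24.3 * 100
= 76.543%


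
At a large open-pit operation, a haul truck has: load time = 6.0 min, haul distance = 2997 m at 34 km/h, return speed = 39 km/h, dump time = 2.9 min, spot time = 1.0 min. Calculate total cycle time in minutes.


19.7996 min

Convert haul speed to m/min: 34 * 1000/60 = 566.6666667 m/min
Haul time = 2997 / 566.6666667 = 5.288823529 min
Convert return speed to m/min: 39 * 1000/60 = 650 m/min
Return time = 2997 / 650 = 4.610769231 min
Total cycle time:
= 6.0 + 5.288823529 + 2.9 + 4.610769231 + 1.0
= 19.7996 min


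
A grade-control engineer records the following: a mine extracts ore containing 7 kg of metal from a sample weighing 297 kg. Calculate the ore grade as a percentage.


Ore grade = (metal mass / ore mass) * 100
= (7 / 297) * 100
= 0.02356902357 * 100
= 2.3569%

2.3569%


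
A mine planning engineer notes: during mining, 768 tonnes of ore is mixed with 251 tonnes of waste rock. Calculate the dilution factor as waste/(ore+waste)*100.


Total material = ore + waste
= 768 + 251 = 1019 tonnes
Dilution = waste / total * 100
= 251 / 1019 * 100
= 0.2463199215 * 100
= 24.632%

24.632%


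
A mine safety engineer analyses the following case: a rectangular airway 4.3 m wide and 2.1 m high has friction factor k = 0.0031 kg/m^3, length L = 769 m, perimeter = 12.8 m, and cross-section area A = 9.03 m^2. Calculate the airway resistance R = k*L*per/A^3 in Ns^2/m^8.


Compute the numerator:
k * L * per = 0.0031 * 769 * 12.8
= 30.51392
Compute the denominator:
A^3 = 9.03^3 = 736.314327
Resistance:
R = 30.51392 / 736.314327
= 0.0414 Ns^2/m^8

0.0414 Ns^2/m^8


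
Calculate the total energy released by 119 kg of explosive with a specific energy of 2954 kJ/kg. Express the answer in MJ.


Energy = mass * specific_energy / 1000
= 119 * 2954 / 1000
= 351526 / 1000
= 351.526 MJ

351.526 MJ


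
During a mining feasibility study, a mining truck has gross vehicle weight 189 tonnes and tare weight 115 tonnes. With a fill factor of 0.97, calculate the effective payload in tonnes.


Maximum payload = gross - tare
= 189 - 115 = 74 tonnes
Effective payload = max payload * fill factor
= 74 * 0.97
= 71.78 tonnes

71.78 tonnes


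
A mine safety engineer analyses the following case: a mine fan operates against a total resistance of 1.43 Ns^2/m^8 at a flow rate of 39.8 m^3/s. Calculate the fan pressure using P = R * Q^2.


2265.1772 Pa

Compute Q^2:
Q^2 = 39.8^2 = 1584.04
Compute pressure:
P = R * Q^2 = 1.43 * 1584.04
= 2265.1772 Pa


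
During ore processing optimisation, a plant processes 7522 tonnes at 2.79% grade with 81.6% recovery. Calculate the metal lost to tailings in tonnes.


38.6149 tonnes

Total metal in feed:
= 7522 * 2.79 / 100 = 209.8638 tonnes
Metal recovered:
= 209.8638 * 81.6 / 100 = 171.2488608 tonnes
Metal lost to tailings:
= 209.8638 - 171.2488608
= 38.6149 tonnes


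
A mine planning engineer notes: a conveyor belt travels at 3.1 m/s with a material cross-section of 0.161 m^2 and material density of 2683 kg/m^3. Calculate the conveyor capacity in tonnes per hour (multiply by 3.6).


Volumetric flow = speed * area
= 3.1 * 0.161 = 0.4991 m^3/s
Mass flow = volumetric * density
= 0.4991 * 2683 = 1339.0853 kg/s
Convert to t/h: multiply by 3.6
Capacity = 1339.0853 * 3.6
= 4820.7071 t/h

4820.7071 t/h


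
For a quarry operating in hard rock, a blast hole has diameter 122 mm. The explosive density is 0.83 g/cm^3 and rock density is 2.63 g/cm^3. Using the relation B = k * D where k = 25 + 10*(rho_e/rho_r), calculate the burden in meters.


First, compute k:
rho_e / rho_r = 0.83 / 2.63 = 0.3155893536
k = 25 + 10 * 0.3155893536 = 28.15589354
Then, compute burden:
B = k * D / 1000 = 28.15589354 * 122 / 1000
= 3435.019011 / 1000
= 3.435 m

3.435 m


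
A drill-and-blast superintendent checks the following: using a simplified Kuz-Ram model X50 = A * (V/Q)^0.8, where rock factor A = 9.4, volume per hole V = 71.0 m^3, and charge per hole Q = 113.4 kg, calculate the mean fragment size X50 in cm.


6.4631 cm

Compute V/Q:
V/Q = 71.0 / 113.4 = 0.6261022928
Raise to the power 0.8:
(V/Q)^0.8 = 0.6261022928^0.8 = 0.6875689171
Multiply by A:
X50 = 9.4 * 0.6875689171
= 6.4631 cm


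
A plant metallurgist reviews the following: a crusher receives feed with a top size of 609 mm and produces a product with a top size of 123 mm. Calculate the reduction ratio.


Reduction ratio = feed size / product size
= 609 / 123
= 4.9512

4.9512


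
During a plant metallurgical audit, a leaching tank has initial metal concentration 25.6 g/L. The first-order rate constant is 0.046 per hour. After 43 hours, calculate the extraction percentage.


Compute the exponent:
-k * t = -0.046 * 43 = -1.978
Remaining concentration:
C = 25.6 * exp(-1.978)
= 25.6 * 0.1383456521
= 3.541648694 g/L
Extracted = 25.6 - 3.541648694 = 22.05835131 g/L
Extraction % = 22.05835131 / 25.6 * 100
= 86.1654%

86.1654%


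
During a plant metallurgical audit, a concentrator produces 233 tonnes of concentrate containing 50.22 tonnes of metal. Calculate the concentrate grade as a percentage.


21.5536%

Grade = (metal in concentrate / concentrate mass) * 100
= (50.22 / 233) * 100
= 0.2155364807 * 100
= 21.5536%


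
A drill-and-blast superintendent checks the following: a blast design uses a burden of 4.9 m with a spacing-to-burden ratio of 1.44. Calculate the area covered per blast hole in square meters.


34.5744 m^2

First, find the spacing:
Spacing = burden * ratio = 4.9 * 1.44
= 7.056 m
Then, calculate the area:
Area = burden * spacing = 4.9 * 7.056
= 34.5744 m^2


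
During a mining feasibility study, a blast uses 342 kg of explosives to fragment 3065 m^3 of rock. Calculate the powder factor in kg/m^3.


0.1116 kg/m^3

Powder factor = explosive mass / rock volume
= 342 / 3065
= 0.1116 kg/m^3


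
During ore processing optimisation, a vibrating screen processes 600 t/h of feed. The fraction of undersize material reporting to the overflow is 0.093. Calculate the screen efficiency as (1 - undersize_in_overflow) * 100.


90.7%

Screen efficiency = (1 - fraction of undersize in overflow) * 100
= (1 - 0.093) * 100
= 0.907 * 100
= 90.7%


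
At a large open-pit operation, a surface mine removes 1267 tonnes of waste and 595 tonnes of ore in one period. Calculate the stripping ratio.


2.1294

Stripping ratio = waste tonnage / ore tonnage
= 1267 / 595
= 2.1294


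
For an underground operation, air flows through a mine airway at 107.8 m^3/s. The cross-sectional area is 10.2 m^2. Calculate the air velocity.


Velocity = flow rate / cross-sectional area
= 107.8 / 10.2
= 10.5686 m/s

10.5686 m/s


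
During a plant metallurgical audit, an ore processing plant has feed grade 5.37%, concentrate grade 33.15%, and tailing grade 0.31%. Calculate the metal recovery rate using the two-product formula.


95.1167%

Using the two-product formula:
R = 100 * c * (f - t) / (f * (c - t))
Numerator = 100 * 33.15 * (5.37 - 0.31)
= 100 * 33.15 * 5.06
= 16773.9
Denominator = 5.37 * (33.15 - 0.31)
= 5.37 * 32.84
= 176.3508
R = 16773.9 / 176.3508
= 95.1167%


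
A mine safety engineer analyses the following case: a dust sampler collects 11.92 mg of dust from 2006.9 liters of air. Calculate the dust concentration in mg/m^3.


5.9395 mg/m^3

Convert liters to m^3: 1 m^3 = 1000 L
Concentration = mass / volume * 1000
= 11.92 / 2006.9 * 1000
= 0.005939508695 * 1000
= 5.9395 mg/m^3


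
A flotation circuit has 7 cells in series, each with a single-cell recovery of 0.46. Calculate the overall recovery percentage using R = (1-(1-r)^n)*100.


98.6611%

Complement of single-cell recovery:
1 - r = 1 - 0.46 = 0.54
Raise to power n:
(1 - r)^7 = 0.54^7 = 0.0133892521
Overall recovery:
R = (1 - 0.0133892521) * 100
= 98.6611%


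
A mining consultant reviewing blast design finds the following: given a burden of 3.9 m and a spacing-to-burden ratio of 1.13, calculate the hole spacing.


Spacing = burden * ratio
= 3.9 * 1.13
= 4.407 m

4.407 m


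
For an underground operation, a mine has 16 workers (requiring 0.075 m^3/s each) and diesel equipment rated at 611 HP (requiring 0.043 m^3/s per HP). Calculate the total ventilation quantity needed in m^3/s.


Airflow for workers:
Q_people = 16 * 0.075 = 1.2 m^3/s
Airflow for diesel equipment:
Q_diesel = 611 * 0.043 = 26.273 m^3/s
Total ventilation:
Q_total = 1.2 + 26.273
= 27.473 m^3/s

27.473 m^3/s


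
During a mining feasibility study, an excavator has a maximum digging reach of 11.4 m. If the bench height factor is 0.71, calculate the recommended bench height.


8.094 m

Bench height = reach * factor
= 11.4 * 0.71
= 8.094 m


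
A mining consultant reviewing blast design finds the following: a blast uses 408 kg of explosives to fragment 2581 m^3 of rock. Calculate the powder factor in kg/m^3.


Powder factor = explosive mass / rock volume
= 408 / 2581
= 0.1581 kg/m^3

0.1581 kg/m^3


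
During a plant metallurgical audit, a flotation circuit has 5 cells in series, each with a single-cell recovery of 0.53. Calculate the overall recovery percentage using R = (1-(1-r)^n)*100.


97.7065%

Complement of single-cell recovery:
1 - r = 1 - 0.53 = 0.47
Raise to power n:
(1 - r)^5 = 0.47^5 = 0.0229345007
Overall recovery:
R = (1 - 0.0229345007) * 100
= 97.7065%


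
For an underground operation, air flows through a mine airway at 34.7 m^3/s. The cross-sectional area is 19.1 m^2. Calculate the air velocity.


Velocity = flow rate / cross-sectional area
= 34.7 / 19.1
= 1.8168 m/s

1.8168 m/s


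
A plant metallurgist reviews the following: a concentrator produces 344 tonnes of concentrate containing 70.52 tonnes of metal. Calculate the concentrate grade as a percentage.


Grade = (metal in concentrate / concentrate mass) * 100
= (70.52 / 344) * 100
= 0.205 * 100
= 20.5%

20.5%


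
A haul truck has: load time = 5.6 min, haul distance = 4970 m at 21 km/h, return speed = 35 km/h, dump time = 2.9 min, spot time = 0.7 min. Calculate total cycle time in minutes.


Convert haul speed to m/min: 21 * 1000/60 = 350 m/min
Haul time = 4970 / 350 = 14.2 min
Convert return speed to m/min: 35 * 1000/60 = 583.3333333 m/min
Return time = 4970 / 583.3333333 = 8.52 min
Total cycle time:
= 5.6 + 14.2 + 2.9 + 8.52 + 0.7
= 31.92 min

31.92 min


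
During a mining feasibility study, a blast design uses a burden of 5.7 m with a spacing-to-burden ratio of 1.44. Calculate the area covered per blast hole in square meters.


46.7856 m^2

First, find the spacing:
Spacing = burden * ratio = 5.7 * 1.44
= 8.208 m
Then, calculate the area:
Area = burden * spacing = 5.7 * 8.208
= 46.7856 m^2


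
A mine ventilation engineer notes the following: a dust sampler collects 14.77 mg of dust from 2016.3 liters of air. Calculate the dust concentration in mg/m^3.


Convert liters to m^3: 1 m^3 = 1000 L
Concentration = mass / volume * 1000
= 14.77 / 2016.3 * 1000
= 0.007325298815 * 1000
= 7.3253 mg/m^3

7.3253 mg/m^3


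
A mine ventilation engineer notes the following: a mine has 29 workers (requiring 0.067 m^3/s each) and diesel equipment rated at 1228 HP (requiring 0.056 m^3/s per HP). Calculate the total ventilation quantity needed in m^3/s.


70.711 m^3/s

Airflow for workers:
Q_people = 29 * 0.067 = 1.943 m^3/s
Airflow for diesel equipment:
Q_diesel = 1228 * 0.056 = 68.768 m^3/s
Total ventilation:
Q_total = 1.943 + 68.768
= 70.711 m^3/s


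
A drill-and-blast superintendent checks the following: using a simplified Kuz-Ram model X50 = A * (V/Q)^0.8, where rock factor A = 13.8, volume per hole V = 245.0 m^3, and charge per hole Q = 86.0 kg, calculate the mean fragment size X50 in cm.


31.887 cm

Compute V/Q:
V/Q = 245.0 / 86.0 = 2.848837209
Raise to the power 0.8:
(V/Q)^0.8 = 2.848837209^0.8 = 2.310649679
Multiply by A:
X50 = 13.8 * 2.310649679
= 31.887 cm


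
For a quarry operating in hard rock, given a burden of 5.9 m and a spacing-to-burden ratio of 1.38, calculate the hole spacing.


8.142 m

Spacing = burden * ratio
= 5.9 * 1.38
= 8.142 m


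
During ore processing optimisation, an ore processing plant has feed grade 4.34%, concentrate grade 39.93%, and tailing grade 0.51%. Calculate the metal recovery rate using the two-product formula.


Using the two-product formula:
R = 100 * c * (f - t) / (f * (c - t))
Numerator = 100 * 39.93 * (4.34 - 0.51)
= 100 * 39.93 * 3.83
= 15293.19
Denominator = 4.34 * (39.93 - 0.51)
= 4.34 * 39.42
= 171.0828
R = 15293.19 / 171.0828
= 89.3906%

89.3906%


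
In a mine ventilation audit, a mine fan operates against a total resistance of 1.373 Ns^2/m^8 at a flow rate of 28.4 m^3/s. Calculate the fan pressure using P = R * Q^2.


Compute Q^2:
Q^2 = 28.4^2 = 806.56
Compute pressure:
P = R * Q^2 = 1.373 * 806.56
= 1107.4069 Pa

1107.4069 Pa


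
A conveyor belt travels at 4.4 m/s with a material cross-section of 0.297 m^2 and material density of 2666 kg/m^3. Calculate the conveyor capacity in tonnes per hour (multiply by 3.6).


Volumetric flow = speed * area
= 4.4 * 0.297 = 1.3068 m^3/s
Mass flow = volumetric * density
= 1.3068 * 2666 = 3483.9288 kg/s
Convert to t/h: multiply by 3.6
Capacity = 3483.9288 * 3.6
= 12542.1437 t/h

12542.1437 t/h


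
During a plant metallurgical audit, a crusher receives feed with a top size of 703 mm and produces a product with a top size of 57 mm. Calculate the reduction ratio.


12.3333

Reduction ratio = feed size / product size
= 703 / 57
= 12.3333


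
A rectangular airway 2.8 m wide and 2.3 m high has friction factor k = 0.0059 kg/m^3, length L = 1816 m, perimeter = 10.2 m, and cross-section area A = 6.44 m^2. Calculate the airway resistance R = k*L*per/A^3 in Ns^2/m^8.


Compute the numerator:
k * L * per = 0.0059 * 1816 * 10.2
= 109.28688
Compute the denominator:
A^3 = 6.44^3 = 267.089984
Resistance:
R = 109.28688 / 267.089984
= 0.4092 Ns^2/m^8

0.4092 Ns^2/m^8


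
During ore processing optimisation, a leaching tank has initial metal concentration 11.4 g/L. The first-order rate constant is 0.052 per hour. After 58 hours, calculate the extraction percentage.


95.1003%

Compute the exponent:
-k * t = -0.052 * 58 = -3.016
Remaining concentration:
C = 11.4 * exp(-3.016)
= 11.4 * 0.04899681417
= 0.5585636815 g/L
Extracted = 11.4 - 0.5585636815 = 10.84143632 g/L
Extraction % = 10.84143632 / 11.4 * 100
= 95.1003%


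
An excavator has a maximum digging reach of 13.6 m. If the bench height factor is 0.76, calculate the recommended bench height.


Bench height = reach * factor
= 13.6 * 0.76
= 10.336 m

10.336 m


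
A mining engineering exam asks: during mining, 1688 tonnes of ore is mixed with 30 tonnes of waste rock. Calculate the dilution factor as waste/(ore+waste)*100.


1.7462%

Total material = ore + waste
= 1688 + 30 = 1718 tonnes
Dilution = waste / total * 100
= 30 / 1718 * 100
= 0.01746216531 * 100
= 1.7462%


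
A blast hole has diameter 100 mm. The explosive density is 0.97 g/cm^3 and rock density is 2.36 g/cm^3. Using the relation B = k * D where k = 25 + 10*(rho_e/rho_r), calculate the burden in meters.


2.911 m

First, compute k:
rho_e / rho_r = 0.97 / 2.36 = 0.4110169492
k = 25 + 10 * 0.4110169492 = 29.11016949
Then, compute burden:
B = k * D / 1000 = 29.11016949 * 100 / 1000
= 2911.016949 / 1000
= 2.911 m


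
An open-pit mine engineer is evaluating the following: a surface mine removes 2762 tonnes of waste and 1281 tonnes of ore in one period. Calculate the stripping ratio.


Stripping ratio = waste tonnage / ore tonnage
= 2762 / 1281
= 2.1561

2.1561


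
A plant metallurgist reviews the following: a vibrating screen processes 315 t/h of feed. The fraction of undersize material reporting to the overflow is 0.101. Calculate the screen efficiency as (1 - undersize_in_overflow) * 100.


89.9%

Screen efficiency = (1 - fraction of undersize in overflow) * 100
= (1 - 0.101) * 100
= 0.899 * 100
= 89.9%


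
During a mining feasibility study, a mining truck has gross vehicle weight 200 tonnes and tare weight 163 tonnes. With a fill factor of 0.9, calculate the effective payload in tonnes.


Maximum payload = gross - tare
= 200 - 163 = 37 tonnes
Effective payload = max payload * fill factor
= 37 * 0.9
= 33.3 tonnes

33.3 tonnes


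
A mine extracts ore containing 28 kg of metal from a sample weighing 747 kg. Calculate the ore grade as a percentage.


Ore grade = (metal mass / ore mass) * 100
= (28 / 747) * 100
= 0.0374832664 * 100
= 3.7483%

3.7483%


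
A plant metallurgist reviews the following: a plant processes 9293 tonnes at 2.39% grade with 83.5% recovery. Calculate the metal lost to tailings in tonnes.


Total metal in feed:
= 9293 * 2.39 / 100 = 222.1027 tonnes
Metal recovered:
= 222.1027 * 83.5 / 100 = 185.4557545 tonnes
Metal lost to tailings:
= 222.1027 - 185.4557545
= 36.6469 tonnes

36.6469 tonnes


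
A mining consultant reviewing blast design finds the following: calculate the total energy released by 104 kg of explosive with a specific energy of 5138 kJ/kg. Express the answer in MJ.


534.352 MJ

Energy = mass * specific_energy / 1000
= 104 * 5138 / 1000
= 534352 / 1000
= 534.352 MJ


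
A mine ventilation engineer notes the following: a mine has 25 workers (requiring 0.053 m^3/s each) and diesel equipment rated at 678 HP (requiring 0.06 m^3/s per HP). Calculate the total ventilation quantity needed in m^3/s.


42.005 m^3/s

Airflow for workers:
Q_people = 25 * 0.053 = 1.325 m^3/s
Airflow for diesel equipment:
Q_diesel = 678 * 0.06 = 40.68 m^3/s
Total ventilation:
Q_total = 1.325 + 40.68
= 42.005 m^3/s


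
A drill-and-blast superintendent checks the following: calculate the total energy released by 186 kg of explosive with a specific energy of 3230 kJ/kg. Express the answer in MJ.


Energy = mass * specific_energy / 1000
= 186 * 3230 / 1000
= 600780 / 1000
= 600.78 MJ

600.78 MJ


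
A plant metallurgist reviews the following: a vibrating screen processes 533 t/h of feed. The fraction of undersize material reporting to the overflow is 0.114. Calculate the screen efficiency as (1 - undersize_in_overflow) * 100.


88.6%

Screen efficiency = (1 - fraction of undersize in overflow) * 100
= (1 - 0.114) * 100
= 0.886 * 100
= 88.6%


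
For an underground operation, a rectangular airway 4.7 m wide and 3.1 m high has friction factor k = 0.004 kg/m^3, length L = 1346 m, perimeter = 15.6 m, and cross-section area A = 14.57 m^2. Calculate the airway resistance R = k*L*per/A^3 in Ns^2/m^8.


0.0272 Ns^2/m^8

Compute the numerator:
k * L * per = 0.004 * 1346 * 15.6
= 83.9904
Compute the denominator:
A^3 = 14.57^3 = 3092.990993
Resistance:
R = 83.9904 / 3092.990993
= 0.0272 Ns^2/m^8


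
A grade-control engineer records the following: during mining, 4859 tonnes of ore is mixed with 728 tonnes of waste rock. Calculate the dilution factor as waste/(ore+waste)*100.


13.0302%

Total material = ore + waste
= 4859 + 728 = 5587 tonnes
Dilution = waste / total * 100
= 728 / 5587 * 100
= 0.1303024879 * 100
= 13.0302%


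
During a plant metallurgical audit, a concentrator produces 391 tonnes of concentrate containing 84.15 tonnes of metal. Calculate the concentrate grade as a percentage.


Grade = (metal in concentrate / concentrate mass) * 100
= (84.15 / 391) * 100
= 0.2152173913 * 100
= 21.5217%

21.5217%


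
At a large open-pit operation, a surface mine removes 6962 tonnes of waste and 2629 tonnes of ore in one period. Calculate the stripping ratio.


Stripping ratio = waste tonnage / ore tonnage
= 6962 / 2629
= 2.6482

2.6482


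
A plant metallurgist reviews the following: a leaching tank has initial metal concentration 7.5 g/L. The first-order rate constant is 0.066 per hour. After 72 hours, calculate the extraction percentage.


99.1366%

Compute the exponent:
-k * t = -0.066 * 72 = -4.752
Remaining concentration:
C = 7.5 * exp(-4.752)
= 7.5 * 0.008634409105
= 0.06475806828 g/L
Extracted = 7.5 - 0.06475806828 = 7.435241932 g/L
Extraction % = 7.435241932 / 7.5 * 100
= 99.1366%


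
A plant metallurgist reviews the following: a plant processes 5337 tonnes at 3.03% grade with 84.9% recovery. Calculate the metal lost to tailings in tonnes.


Total metal in feed:
= 5337 * 3.03 / 100 = 161.7111 tonnes
Metal recovered:
= 161.7111 * 84.9 / 100 = 137.2927239 tonnes
Metal lost to tailings:
= 161.7111 - 137.2927239
= 24.4184 tonnes

24.4184 tonnes


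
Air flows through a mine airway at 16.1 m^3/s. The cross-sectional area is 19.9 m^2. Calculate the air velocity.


Velocity = flow rate / cross-sectional area
= 16.1 / 19.9
= 0.809 m/s

0.809 m/s


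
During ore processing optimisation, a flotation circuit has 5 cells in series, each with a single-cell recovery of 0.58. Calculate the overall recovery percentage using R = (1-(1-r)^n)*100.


Complement of single-cell recovery:
1 - r = 1 - 0.58 = 0.42
Raise to power n:
(1 - r)^5 = 0.42^5 = 0.0130691232
Overall recovery:
R = (1 - 0.0130691232) * 100
= 98.6931%

98.6931%


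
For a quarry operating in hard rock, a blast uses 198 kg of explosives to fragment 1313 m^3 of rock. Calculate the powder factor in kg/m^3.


0.1508 kg/m^3

Powder factor = explosive mass / rock volume
= 198 / 1313
= 0.1508 kg/m^3


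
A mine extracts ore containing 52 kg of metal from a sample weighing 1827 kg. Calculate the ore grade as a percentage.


Ore grade = (metal mass / ore mass) * 100
= (52 / 1827) * 100
= 0.0284619595 * 100
= 2.8462%

2.8462%


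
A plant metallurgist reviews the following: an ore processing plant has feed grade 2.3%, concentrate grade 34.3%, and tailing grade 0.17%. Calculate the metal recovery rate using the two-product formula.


Using the two-product formula:
R = 100 * c * (f - t) / (f * (c - t))
Numerator = 100 * 34.3 * (2.3 - 0.17)
= 100 * 34.3 * 2.13
= 7305.9
Denominator = 2.3 * (34.3 - 0.17)
= 2.3 * 34.13
= 78.499
R = 7305.9 / 78.499
= 93.07%

93.07%


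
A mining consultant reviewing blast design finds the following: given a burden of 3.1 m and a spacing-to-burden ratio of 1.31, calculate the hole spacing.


4.061 m

Spacing = burden * ratio
= 3.1 * 1.31
= 4.061 m


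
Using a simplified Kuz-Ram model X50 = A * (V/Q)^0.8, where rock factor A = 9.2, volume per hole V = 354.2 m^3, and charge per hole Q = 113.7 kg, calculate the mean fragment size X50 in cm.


Compute V/Q:
V/Q = 354.2 / 113.7 = 3.115215479
Raise to the power 0.8:
(V/Q)^0.8 = 3.115215479^0.8 = 2.481935402
Multiply by A:
X50 = 9.2 * 2.481935402
= 22.8338 cm

22.8338 cm


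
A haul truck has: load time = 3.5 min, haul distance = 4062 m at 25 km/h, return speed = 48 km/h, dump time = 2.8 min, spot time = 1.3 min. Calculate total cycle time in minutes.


Convert haul speed to m/min: 25 * 1000/60 = 416.6666667 m/min
Haul time = 4062 / 416.6666667 = 9.7488 min
Convert return speed to m/min: 48 * 1000/60 = 800 m/min
Return time = 4062 / 800 = 5.0775 min
Total cycle time:
= 3.5 + 9.7488 + 2.8 + 5.0775 + 1.3
= 22.4263 min

22.4263 min


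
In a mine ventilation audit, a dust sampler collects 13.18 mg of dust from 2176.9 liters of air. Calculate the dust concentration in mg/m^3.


6.0545 mg/m^3

Convert liters to m^3: 1 m^3 = 1000 L
Concentration = mass / volume * 1000
= 13.18 / 2176.9 * 1000
= 0.006054481143 * 1000
= 6.0545 mg/m^3


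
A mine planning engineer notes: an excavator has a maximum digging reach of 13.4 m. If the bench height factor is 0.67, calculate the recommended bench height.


8.978 m

Bench height = reach * factor
= 13.4 * 0.67
= 8.978 m


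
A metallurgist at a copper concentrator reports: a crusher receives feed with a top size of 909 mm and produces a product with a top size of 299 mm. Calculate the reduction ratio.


3.0401

Reduction ratio = feed size / product size
= 909 / 299
= 3.0401


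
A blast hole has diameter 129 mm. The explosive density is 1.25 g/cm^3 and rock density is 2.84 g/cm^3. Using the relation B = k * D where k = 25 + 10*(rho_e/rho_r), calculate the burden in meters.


First, compute k:
rho_e / rho_r = 1.25 / 2.84 = 0.4401408451
k = 25 + 10 * 0.4401408451 = 29.40140845
Then, compute burden:
B = k * D / 1000 = 29.40140845 * 129 / 1000
= 3792.78169 / 1000
= 3.7928 m

3.7928 m


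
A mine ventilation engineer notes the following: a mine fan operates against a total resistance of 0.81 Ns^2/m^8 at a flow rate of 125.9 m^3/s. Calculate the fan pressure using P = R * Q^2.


12839.1561 Pa

Compute Q^2:
Q^2 = 125.9^2 = 15850.81
Compute pressure:
P = R * Q^2 = 0.81 * 15850.81
= 12839.1561 Pa


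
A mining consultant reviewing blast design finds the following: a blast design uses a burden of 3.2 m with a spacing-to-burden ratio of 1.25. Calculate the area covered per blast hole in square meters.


12.8 m^2

First, find the spacing:
Spacing = burden * ratio = 3.2 * 1.25
= 4.0 m
Then, calculate the area:
Area = burden * spacing = 3.2 * 4.0
= 12.8 m^2


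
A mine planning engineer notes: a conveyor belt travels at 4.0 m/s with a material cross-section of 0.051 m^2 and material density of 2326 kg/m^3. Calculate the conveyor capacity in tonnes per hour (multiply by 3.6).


1708.2144 t/h

Volumetric flow = speed * area
= 4.0 * 0.051 = 0.204 m^3/s
Mass flow = volumetric * density
= 0.204 * 2326 = 474.504 kg/s
Convert to t/h: multiply by 3.6
Capacity = 474.504 * 3.6
= 1708.2144 t/h


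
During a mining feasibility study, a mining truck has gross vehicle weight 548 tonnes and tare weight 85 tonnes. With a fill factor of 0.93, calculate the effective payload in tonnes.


430.59 tonnes

Maximum payload = gross - tare
= 548 - 85 = 463 tonnes
Effective payload = max payload * fill factor
= 463 * 0.93
= 430.59 tonnes


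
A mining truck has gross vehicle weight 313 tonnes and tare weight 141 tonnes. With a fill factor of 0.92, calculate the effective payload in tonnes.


158.24 tonnes

Maximum payload = gross - tare
= 313 - 141 = 172 tonnes
Effective payload = max payload * fill factor
= 172 * 0.92
= 158.24 tonnes


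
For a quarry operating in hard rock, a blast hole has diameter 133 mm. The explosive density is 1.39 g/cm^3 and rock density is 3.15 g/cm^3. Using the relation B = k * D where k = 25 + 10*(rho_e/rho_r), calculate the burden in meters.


First, compute k:
rho_e / rho_r = 1.39 / 3.15 = 0.4412698413
k = 25 + 10 * 0.4412698413 = 29.41269841
Then, compute burden:
B = k * D / 1000 = 29.41269841 * 133 / 1000
= 3911.888889 / 1000
= 3.9119 m

3.9119 m


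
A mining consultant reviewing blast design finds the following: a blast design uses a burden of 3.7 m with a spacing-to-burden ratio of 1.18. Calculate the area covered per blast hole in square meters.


First, find the spacing:
Spacing = burden * ratio = 3.7 * 1.18
= 4.366 m
Then, calculate the area:
Area = burden * spacing = 3.7 * 4.366
= 16.1542 m^2

16.1542 m^2


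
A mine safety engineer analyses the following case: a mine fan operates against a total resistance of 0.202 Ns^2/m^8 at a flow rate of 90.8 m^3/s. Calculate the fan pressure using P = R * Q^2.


Compute Q^2:
Q^2 = 90.8^2 = 8244.64
Compute pressure:
P = R * Q^2 = 0.202 * 8244.64
= 1665.4173 Pa

1665.4173 Pa


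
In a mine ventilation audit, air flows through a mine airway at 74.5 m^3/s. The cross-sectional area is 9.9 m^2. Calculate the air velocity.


Velocity = flow rate / cross-sectional area
= 74.5 / 9.9
= 7.5253 m/s

7.5253 m/s


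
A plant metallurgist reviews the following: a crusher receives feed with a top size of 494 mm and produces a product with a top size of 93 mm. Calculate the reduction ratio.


5.3118

Reduction ratio = feed size / product size
= 494 / 93
= 5.3118


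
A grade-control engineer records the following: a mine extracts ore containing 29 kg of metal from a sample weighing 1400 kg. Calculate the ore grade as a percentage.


2.0714%

Ore grade = (metal mass / ore mass) * 100
= (29 / 1400) * 100
= 0.02071428571 * 100
= 2.0714%


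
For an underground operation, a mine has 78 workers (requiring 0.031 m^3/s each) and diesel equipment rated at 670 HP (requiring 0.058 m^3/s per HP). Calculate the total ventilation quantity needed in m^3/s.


Airflow for workers:
Q_people = 78 * 0.031 = 2.418 m^3/s
Airflow for diesel equipment:
Q_diesel = 670 * 0.058 = 38.86 m^3/s
Total ventilation:
Q_total = 2.418 + 38.86
= 41.278 m^3/s

41.278 m^3/s


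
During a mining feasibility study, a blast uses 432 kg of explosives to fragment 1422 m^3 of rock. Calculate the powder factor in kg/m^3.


0.3038 kg/m^3

Powder factor = explosive mass / rock volume
= 432 / 1422
= 0.3038 kg/m^3


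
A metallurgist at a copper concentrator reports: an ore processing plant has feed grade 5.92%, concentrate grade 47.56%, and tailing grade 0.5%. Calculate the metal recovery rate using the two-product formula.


Using the two-product formula:
R = 100 * c * (f - t) / (f * (c - t))
Numerator = 100 * 47.56 * (5.92 - 0.5)
= 100 * 47.56 * 5.42
= 25777.52
Denominator = 5.92 * (47.56 - 0.5)
= 5.92 * 47.06
= 278.5952
R = 25777.52 / 278.5952
= 92.5268%

92.5268%


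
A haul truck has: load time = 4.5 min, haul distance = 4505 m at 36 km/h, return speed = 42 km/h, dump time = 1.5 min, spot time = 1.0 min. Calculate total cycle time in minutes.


20.944 min

Convert haul speed to m/min: 36 * 1000/60 = 600 m/min
Haul time = 4505 / 600 = 7.508333333 min
Convert return speed to m/min: 42 * 1000/60 = 700 m/min
Return time = 4505 / 700 = 6.435714286 min
Total cycle time:
= 4.5 + 7.508333333 + 1.5 + 6.435714286 + 1.0
= 20.944 min


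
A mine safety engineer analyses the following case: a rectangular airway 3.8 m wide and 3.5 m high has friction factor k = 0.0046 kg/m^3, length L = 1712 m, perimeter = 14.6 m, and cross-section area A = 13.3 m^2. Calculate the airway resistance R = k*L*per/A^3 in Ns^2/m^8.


0.0489 Ns^2/m^8

Compute the numerator:
k * L * per = 0.0046 * 1712 * 14.6
= 114.97792
Compute the denominator:
A^3 = 13.3^3 = 2352.637
Resistance:
R = 114.97792 / 2352.637
= 0.0489 Ns^2/m^8


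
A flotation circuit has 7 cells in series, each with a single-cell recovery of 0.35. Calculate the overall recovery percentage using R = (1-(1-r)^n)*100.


Complement of single-cell recovery:
1 - r = 1 - 0.35 = 0.65
Raise to power n:
(1 - r)^7 = 0.65^7 = 0.04902227891
Overall recovery:
R = (1 - 0.04902227891) * 100
= 95.0978%

95.0978%


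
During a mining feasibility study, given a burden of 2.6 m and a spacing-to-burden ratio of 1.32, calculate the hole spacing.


3.432 m

Spacing = burden * ratio
= 2.6 * 1.32
= 3.432 m


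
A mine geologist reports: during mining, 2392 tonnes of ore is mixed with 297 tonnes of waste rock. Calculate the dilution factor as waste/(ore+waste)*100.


11.045%

Total material = ore + waste
= 2392 + 297 = 2689 tonnes
Dilution = waste / total * 100
= 297 / 2689 * 100
= 0.1104499814 * 100
= 11.045%


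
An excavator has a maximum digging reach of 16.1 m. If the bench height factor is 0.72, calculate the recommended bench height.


11.592 m

Bench height = reach * factor
= 16.1 * 0.72
= 11.592 m


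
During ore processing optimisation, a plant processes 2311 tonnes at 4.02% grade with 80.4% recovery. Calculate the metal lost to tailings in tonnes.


18.2088 tonnes

Total metal in feed:
= 2311 * 4.02 / 100 = 92.9022 tonnes
Metal recovered:
= 92.9022 * 80.4 / 100 = 74.6933688 tonnes
Metal lost to tailings:
= 92.9022 - 74.6933688
= 18.2088 tonnes


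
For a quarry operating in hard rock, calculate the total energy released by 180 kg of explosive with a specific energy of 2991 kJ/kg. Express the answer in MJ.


Energy = mass * specific_energy / 1000
= 180 * 2991 / 1000
= 538380 / 1000
= 538.38 MJ

538.38 MJ


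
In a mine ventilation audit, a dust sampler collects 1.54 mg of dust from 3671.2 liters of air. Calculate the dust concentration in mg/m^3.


Convert liters to m^3: 1 m^3 = 1000 L
Concentration = mass / volume * 1000
= 1.54 / 3671.2 * 1000
= 0.0004194813685 * 1000
= 0.4195 mg/m^3

0.4195 mg/m^3


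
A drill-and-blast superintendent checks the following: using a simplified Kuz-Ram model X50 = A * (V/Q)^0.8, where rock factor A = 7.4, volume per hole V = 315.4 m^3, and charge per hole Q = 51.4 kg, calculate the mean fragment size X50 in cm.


Compute V/Q:
V/Q = 315.4 / 51.4 = 6.13618677
Raise to the power 0.8:
(V/Q)^0.8 = 6.13618677^0.8 = 4.268928255
Multiply by A:
X50 = 7.4 * 4.268928255
= 31.5901 cm

31.5901 cm


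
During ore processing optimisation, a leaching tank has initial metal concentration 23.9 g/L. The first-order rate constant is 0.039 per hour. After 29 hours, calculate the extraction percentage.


67.729%

Compute the exponent:
-k * t = -0.039 * 29 = -1.131
Remaining concentration:
C = 23.9 * exp(-1.131)
= 23.9 * 0.3227103846
= 7.712778193 g/L
Extracted = 23.9 - 7.712778193 = 16.18722181 g/L
Extraction % = 16.18722181 / 23.9 * 100
= 67.729%


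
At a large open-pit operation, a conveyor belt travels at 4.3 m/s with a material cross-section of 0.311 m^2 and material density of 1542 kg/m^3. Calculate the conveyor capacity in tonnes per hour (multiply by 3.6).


Volumetric flow = speed * area
= 4.3 * 0.311 = 1.3373 m^3/s
Mass flow = volumetric * density
= 1.3373 * 1542 = 2062.1166 kg/s
Convert to t/h: multiply by 3.6
Capacity = 2062.1166 * 3.6
= 7423.6198 t/h

7423.6198 t/h


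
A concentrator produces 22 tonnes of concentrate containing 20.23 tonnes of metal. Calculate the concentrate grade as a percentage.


Grade = (metal in concentrate / concentrate mass) * 100
= (20.23 / 22) * 100
= 0.9195454545 * 100
= 91.9545%

91.9545%


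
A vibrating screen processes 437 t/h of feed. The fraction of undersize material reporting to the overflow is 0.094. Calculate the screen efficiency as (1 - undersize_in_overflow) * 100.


Screen efficiency = (1 - fraction of undersize in overflow) * 100
= (1 - 0.094) * 100
= 0.906 * 100
= 90.6%

90.6%


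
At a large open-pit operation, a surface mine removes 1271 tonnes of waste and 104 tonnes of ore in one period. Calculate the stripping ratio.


12.2212

Stripping ratio = waste tonnage / ore tonnage
= 1271 / 104
= 12.2212


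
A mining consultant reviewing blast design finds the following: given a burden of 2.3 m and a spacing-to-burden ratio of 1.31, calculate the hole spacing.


Spacing = burden * ratio
= 2.3 * 1.31
= 3.013 m

3.013 m


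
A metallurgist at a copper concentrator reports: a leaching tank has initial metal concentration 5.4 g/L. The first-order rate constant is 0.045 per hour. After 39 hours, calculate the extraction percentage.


82.7093%

Compute the exponent:
-k * t = -0.045 * 39 = -1.755
Remaining concentration:
C = 5.4 * exp(-1.755)
= 5.4 * 0.1729072423
= 0.9336991084 g/L
Extracted = 5.4 - 0.9336991084 = 4.466300892 g/L
Extraction % = 4.466300892 / 5.4 * 100
= 82.7093%


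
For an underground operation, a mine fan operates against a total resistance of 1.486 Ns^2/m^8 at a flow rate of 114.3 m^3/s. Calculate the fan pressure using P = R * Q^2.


19413.8321 Pa

Compute Q^2:
Q^2 = 114.3^2 = 13064.49
Compute pressure:
P = R * Q^2 = 1.486 * 13064.49
= 19413.8321 Pa


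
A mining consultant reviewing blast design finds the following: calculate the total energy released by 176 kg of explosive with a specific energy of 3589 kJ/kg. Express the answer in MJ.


631.664 MJ

Energy = mass * specific_energy / 1000
= 176 * 3589 / 1000
= 631664 / 1000
= 631.664 MJ


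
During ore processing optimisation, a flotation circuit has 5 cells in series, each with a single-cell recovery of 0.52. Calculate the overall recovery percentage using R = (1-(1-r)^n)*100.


Complement of single-cell recovery:
1 - r = 1 - 0.52 = 0.48
Raise to power n:
(1 - r)^5 = 0.48^5 = 0.0254803968
Overall recovery:
R = (1 - 0.0254803968) * 100
= 97.452%

97.452%


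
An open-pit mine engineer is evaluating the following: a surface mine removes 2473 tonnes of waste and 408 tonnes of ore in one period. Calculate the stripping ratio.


6.0613

Stripping ratio = waste tonnage / ore tonnage
= 2473 / 408
= 6.0613


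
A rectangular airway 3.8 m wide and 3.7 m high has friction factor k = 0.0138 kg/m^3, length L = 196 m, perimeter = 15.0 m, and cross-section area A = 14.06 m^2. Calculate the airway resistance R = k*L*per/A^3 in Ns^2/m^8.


Compute the numerator:
k * L * per = 0.0138 * 196 * 15.0
= 40.572
Compute the denominator:
A^3 = 14.06^3 = 2779.431416
Resistance:
R = 40.572 / 2779.431416
= 0.0146 Ns^2/m^8

0.0146 Ns^2/m^8


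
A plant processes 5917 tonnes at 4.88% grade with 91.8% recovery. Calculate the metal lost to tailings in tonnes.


Total metal in feed:
= 5917 * 4.88 / 100 = 288.7496 tonnes
Metal recovered:
= 288.7496 * 91.8 / 100 = 265.0721328 tonnes
Metal lost to tailings:
= 288.7496 - 265.0721328
= 23.6775 tonnes

23.6775 tonnes


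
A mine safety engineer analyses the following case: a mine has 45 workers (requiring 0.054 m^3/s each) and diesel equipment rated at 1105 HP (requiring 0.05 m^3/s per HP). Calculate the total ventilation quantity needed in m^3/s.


Airflow for workers:
Q_people = 45 * 0.054 = 2.43 m^3/s
Airflow for diesel equipment:
Q_diesel = 1105 * 0.05 = 55.25 m^3/s
Total ventilation:
Q_total = 2.43 + 55.25
= 57.68 m^3/s

57.68 m^3/s


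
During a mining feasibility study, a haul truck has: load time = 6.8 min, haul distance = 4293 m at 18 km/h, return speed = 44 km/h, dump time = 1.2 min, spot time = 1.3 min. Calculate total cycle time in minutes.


Convert haul speed to m/min: 18 * 1000/60 = 300 m/min
Haul time = 4293 / 300 = 14.31 min
Convert return speed to m/min: 44 * 1000/60 = 733.3333333 m/min
Return time = 4293 / 733.3333333 = 5.854090909 min
Total cycle time:
= 6.8 + 14.31 + 1.2 + 5.854090909 + 1.3
= 29.4641 min

29.4641 min


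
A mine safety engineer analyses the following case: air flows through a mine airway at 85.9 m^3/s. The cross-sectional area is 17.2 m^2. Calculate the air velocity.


Velocity = flow rate / cross-sectional area
= 85.9 / 17.2
= 4.9942 m/s

4.9942 m/s


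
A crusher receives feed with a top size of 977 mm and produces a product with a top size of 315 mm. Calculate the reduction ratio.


Reduction ratio = feed size / product size
= 977 / 315
= 3.1016

3.1016


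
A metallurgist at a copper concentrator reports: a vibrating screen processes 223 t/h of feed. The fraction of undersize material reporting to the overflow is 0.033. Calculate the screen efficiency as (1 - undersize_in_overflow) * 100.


Screen efficiency = (1 - fraction of undersize in overflow) * 100
= (1 - 0.033) * 100
= 0.967 * 100
= 96.7%

96.7%
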